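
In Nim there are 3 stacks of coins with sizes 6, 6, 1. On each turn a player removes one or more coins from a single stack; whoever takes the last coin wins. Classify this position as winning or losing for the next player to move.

Compute the nim-sum pairwise:
6 ⊕ 6 = 0
0 ⊕ 1 = 1
The nim-sum is 1 ≠ 0, so this is an N-position: the player to move can win.

Winning position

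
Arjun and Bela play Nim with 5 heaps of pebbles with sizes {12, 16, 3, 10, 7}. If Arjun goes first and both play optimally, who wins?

Arjun wins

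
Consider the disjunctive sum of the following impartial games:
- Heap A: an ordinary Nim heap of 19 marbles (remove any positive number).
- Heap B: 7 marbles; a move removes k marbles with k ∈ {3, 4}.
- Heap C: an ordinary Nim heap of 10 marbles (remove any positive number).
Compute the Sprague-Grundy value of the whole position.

25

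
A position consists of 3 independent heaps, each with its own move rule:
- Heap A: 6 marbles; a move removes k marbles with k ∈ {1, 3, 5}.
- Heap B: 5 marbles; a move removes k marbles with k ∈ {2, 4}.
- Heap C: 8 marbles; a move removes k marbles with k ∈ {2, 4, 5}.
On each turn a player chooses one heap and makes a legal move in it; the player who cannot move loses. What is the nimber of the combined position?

2

Grundy values for heap A (subtraction set {1, 3, 5}):
k:     0  1  2  3  4  5  6
g(k):  0  1  0  1  0  1  0
So g(6) = 0.
For heap B, compute g(0), g(1), … with moves {2, 4}:
g(0) = mex{} = 0
g(1) = mex{} = 0
g(2) = mex{0} = 1
g(3) = mex{0} = 1
g(4) = mex{0,1} = 2
g(5) = mex{0,1} = 2
So g(5) = 2.
For heap C, compute g(0), g(1), … with moves {2, 4, 5}:
g(0) = mex{} = 0
g(1) = mex{} = 0
g(2) = mex{0} = 1
g(3) = mex{0} = 1
g(4) = mex{0,1} = 2
g(5) = mex{0,1} = 2
g(6) = mex{0,1,2} = 3
g(7) = mex{1,2} = 0
g(8) = mex{1,2,3} = 0
So g(8) = 0.
The value of a disjunctive sum is the nim-sum of the parts.
Combined value = 0 ⊕ 2 ⊕ 0 = 2.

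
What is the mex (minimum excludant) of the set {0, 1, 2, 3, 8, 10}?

4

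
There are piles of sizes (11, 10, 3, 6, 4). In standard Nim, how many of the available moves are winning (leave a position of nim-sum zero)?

0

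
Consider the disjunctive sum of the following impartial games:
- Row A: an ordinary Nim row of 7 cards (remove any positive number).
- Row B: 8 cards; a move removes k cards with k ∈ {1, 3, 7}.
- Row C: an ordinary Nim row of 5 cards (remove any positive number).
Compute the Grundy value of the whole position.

Row A is a plain Nim row of size 7, so its Grundy value is 7.
Grundy values for row B (subtraction set {1, 3, 7}):
g(0) = mex{} = 0
g(1) = mex{0} = 1
g(2) = mex{1} = 0
g(3) = mex{0} = 1
g(4) = mex{1} = 0
g(5) = mex{0} = 1
g(6) = mex{1} = 0
g(7) = mex{0} = 1
g(8) = mex{1} = 0
So g(8) = 0.
Row C is a plain Nim row of size 5, so its Grundy value is 5.
By the Sprague-Grundy theorem, the Grundy value of a sum of independent games is the XOR of the component values.
Combined value = 7 ⊕ 0 ⊕ 5 = 2.

2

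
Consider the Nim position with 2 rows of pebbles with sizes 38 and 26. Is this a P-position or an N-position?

N-position

Nim-sum: 38 ^ 26 = 60.
The nim-sum is 60 ≠ 0, so this is an N-position: the player to move can win.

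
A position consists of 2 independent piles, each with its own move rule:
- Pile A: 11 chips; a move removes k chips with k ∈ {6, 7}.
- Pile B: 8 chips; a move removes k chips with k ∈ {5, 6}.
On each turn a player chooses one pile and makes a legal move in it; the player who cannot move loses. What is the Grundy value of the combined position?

0

Build the Grundy sequence for pile A with g(k) = mex{g(k−s) : s ∈ {6, 7}, s ≤ k}:
k:     0  1  2  3  4  5  6  7  8  9 10 11
g(k):  0  0  0  0  0  0  1  1  1  1  1  1
So g(11) = 1.
Grundy values for pile B (subtraction set {5, 6}):
g(0) = mex{} = 0
g(1) = mex{} = 0
g(2) = mex{} = 0
g(3) = mex{} = 0
g(4) = mex{} = 0
g(5) = mex{0} = 1
g(6) = mex{0} = 1
g(7) = mex{0} = 1
g(8) = mex{0} = 1
So g(8) = 1.
The value of a disjunctive sum is the nim-sum of the parts.
Combined value = 1 XOR 1 = 0.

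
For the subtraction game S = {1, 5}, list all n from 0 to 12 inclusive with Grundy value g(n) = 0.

Grundy values for subtraction set {1, 5}:
g(0) = mex{} = 0
g(1) = mex{0} = 1
g(2) = mex{1} = 0
g(3) = mex{0} = 1
g(4) = mex{1} = 0
g(5) = mex{0} = 1
g(6) = mex{1} = 0
g(7) = mex{0} = 1
g(8) = mex{1} = 0
g(9) = mex{0} = 1
g(10) = mex{1} = 0
g(11) = mex{0} = 1
g(12) = mex{1} = 0
The P-positions (g = 0) in 0..12 are 0, 2, 4, 6, 8, 10, 12.

0, 2, 4, 6, 8, 10, 12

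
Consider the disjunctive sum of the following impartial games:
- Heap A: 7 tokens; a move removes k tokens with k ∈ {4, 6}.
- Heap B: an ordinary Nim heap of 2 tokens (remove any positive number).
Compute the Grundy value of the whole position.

3

Build the Grundy sequence for heap A with g(k) = mex{g(k−s) : s ∈ {4, 6}, s ≤ k}:
k:     0  1  2  3  4  5  6  7
g(k):  0  0  0  0  1  1  1  1
So g(7) = 1.
Heap B is a plain Nim heap of size 2, so its Grundy value is 2.
By the Sprague-Grundy theorem, the Grundy value of a sum of independent games is the XOR of the component values.
Combined value = 1 ⊕ 2 = 3.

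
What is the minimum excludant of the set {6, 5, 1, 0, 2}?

The values 0, 1, 2 are all present; 3 is the first non-negative integer missing from the set.

3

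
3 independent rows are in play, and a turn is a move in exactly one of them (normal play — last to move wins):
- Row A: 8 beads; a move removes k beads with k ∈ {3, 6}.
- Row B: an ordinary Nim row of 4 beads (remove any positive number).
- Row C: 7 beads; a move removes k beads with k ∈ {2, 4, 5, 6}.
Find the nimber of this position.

5

Build the Grundy sequence for row A with g(k) = mex{g(k−s) : s ∈ {3, 6}, s ≤ k}:
k:     0  1  2  3  4  5  6  7  8
g(k):  0  0  0  1  1  1  2  2  2
So g(8) = 2.
Row B is a plain Nim row of size 4, so its Grundy value is 4.
Build the Grundy sequence for row C with g(k) = mex{g(k−s) : s ∈ {2, 4, 5, 6}, s ≤ k}:
k:     0  1  2  3  4  5  6  7
g(k):  0  0  1  1  2  2  3  3
So g(7) = 3.
The value of a disjunctive sum is the nim-sum of the parts.
Combined value = 2 ⊕ 4 ⊕ 3 = 5.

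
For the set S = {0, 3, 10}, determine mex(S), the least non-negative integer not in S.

1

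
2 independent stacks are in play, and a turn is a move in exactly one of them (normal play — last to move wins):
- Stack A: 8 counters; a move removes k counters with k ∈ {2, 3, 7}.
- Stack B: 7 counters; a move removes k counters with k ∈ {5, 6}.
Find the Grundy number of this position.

0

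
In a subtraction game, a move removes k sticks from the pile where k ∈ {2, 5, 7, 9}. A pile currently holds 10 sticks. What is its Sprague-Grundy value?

3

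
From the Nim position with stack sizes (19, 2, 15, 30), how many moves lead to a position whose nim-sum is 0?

Compute the nim-sum pairwise:
19 XOR 2 = 17
17 XOR 15 = 30
30 XOR 30 = 0
The nim-sum is already 0, so every move leaves a nonzero nim-sum — there are no winning moves.

0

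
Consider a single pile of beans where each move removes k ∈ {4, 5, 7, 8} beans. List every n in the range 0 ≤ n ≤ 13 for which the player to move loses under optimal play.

0, 1, 2, 3, 12, 13

Grundy values for subtraction set {4, 5, 7, 8}:
g(0) = mex{} = 0
g(1) = mex{} = 0
g(2) = mex{} = 0
g(3) = mex{} = 0
g(4) = mex{0} = 1
g(5) = mex{0} = 1
g(6) = mex{0} = 1
g(7) = mex{0} = 1
g(8) = mex{0,1} = 2
g(9) = mex{0,1} = 2
g(10) = mex{0,1} = 2
g(11) = mex{0,1} = 2
g(12) = mex{1,2} = 0
g(13) = mex{1,2} = 0
The P-positions (g = 0) in 0..13 are 0, 1, 2, 3, 12, 13.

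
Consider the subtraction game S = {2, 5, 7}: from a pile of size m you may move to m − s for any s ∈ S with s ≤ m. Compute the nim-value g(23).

0

Build the Grundy sequence with g(k) = mex{g(k−s) : s ∈ {2, 5, 7}, s ≤ k}:
k:     0  1  2  3  4  5  6  7  8  9 10 11 12 13 14 15 16 17 18 19 20 21 22 23
g(k):  0  0  1  1  0  2  1  3  2  2  0  3  1  0  0  1  1  2  2  3  3  2  0  0
So g(23) = 0.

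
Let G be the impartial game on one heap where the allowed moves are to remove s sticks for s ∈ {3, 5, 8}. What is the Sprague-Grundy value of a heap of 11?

Build the Grundy sequence with g(k) = mex{g(k−s) : s ∈ {3, 5, 8}, s ≤ k}:
k:     0  1  2  3  4  5  6  7  8  9 10 11
g(k):  0  0  0  1  1  1  2  2  2  3  3  0
So g(11) = 0.

0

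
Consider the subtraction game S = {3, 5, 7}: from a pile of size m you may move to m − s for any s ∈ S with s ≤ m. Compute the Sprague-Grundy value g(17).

Grundy values for subtraction set {3, 5, 7}:
k:     0  1  2  3  4  5  6  7  8  9 10 11 12 13 14 15 16 17
g(k):  0  0  0  1  1  1  2  2  2  3  0  0  0  1  1  1  2  2
So g(17) = 2.

2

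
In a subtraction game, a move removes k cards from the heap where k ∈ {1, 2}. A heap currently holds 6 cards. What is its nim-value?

0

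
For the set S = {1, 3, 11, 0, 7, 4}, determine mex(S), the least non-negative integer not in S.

The values 0, 1 are all present; 2 is the first non-negative integer missing from the set.

2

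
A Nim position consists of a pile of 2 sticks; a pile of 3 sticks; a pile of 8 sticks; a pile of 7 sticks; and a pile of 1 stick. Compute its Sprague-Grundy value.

Nim-sum: 2 XOR 3 XOR 8 XOR 7 XOR 1 = 15.

15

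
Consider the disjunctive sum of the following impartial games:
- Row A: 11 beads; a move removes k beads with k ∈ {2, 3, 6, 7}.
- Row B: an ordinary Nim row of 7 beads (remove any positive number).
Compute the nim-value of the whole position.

6

For row A, compute g(0), g(1), … with moves {2, 3, 6, 7}:
k:     0  1  2  3  4  5  6  7  8  9 10 11
g(k):  0  0  1  1  2  0  3  1  2  0  0  1
So g(11) = 1.
Row B is a plain Nim row of size 7, so its Grundy value is 7.
By the Sprague-Grundy theorem, the Grundy value of a sum of independent games is the XOR of the component values.
Combined value = 1 ⊕ 7 = 6.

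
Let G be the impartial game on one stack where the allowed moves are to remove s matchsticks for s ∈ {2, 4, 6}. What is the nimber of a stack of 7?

Compute g(0), g(1), … for moves {2, 4, 6}:
k:     0  1  2  3  4  5  6  7
g(k):  0  0  1  1  2  2  3  3
So g(7) = 3.

3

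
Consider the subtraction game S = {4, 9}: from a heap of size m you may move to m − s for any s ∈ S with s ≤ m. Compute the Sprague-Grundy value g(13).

Grundy values for subtraction set {4, 9}:
g(0) = mex{} = 0
g(1) = mex{} = 0
g(2) = mex{} = 0
g(3) = mex{} = 0
g(4) = mex{0} = 1
g(5) = mex{0} = 1
g(6) = mex{0} = 1
g(7) = mex{0} = 1
g(8) = mex{1} = 0
g(9) = mex{0,1} = 2
g(10) = mex{0,1} = 2
g(11) = mex{0,1} = 2
g(12) = mex{0} = 1
g(13) = mex{1,2} = 0
So g(13) = 0.

0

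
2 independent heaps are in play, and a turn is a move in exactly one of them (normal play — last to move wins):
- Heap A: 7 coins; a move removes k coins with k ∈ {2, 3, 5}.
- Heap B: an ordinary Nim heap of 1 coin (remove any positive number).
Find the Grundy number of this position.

1

Build the Grundy sequence for heap A with g(k) = mex{g(k−s) : s ∈ {2, 3, 5}, s ≤ k}:
g(0) = mex{} = 0
g(1) = mex{} = 0
g(2) = mex{0} = 1
g(3) = mex{0} = 1
g(4) = mex{0,1} = 2
g(5) = mex{0,1} = 2
g(6) = mex{0,1,2} = 3
g(7) = mex{1,2} = 0
So g(7) = 0.
Heap B is a plain Nim heap of size 1, so its Grundy value is 1.
By the Sprague-Grundy theorem, the Grundy value of a sum of independent games is the XOR of the component values.
Combined value = 0 XOR 1 = 1.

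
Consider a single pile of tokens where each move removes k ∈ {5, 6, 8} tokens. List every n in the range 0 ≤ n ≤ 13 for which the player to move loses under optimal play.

0, 1, 2, 3, 4, 13

Grundy values for subtraction set {5, 6, 8}:
g(0) = mex{} = 0
g(1) = mex{} = 0
g(2) = mex{} = 0
g(3) = mex{} = 0
g(4) = mex{} = 0
g(5) = mex{0} = 1
g(6) = mex{0} = 1
g(7) = mex{0} = 1
g(8) = mex{0} = 1
g(9) = mex{0} = 1
g(10) = mex{0,1} = 2
g(11) = mex{0,1} = 2
g(12) = mex{0,1} = 2
g(13) = mex{1} = 0
The P-positions (g = 0) in 0..13 are 0, 1, 2, 3, 4, 13.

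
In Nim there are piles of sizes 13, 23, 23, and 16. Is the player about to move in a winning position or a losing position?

Compute the nim-sum pairwise:
13 ⊕ 23 = 26
26 ⊕ 23 = 13
13 ⊕ 16 = 29
The nim-sum is 29 ≠ 0, so this is an N-position: the player to move can win.

Winning position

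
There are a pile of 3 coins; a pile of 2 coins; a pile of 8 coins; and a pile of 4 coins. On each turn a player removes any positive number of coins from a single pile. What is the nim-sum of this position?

13

Nim-sum: 3 ^ 2 ^ 8 ^ 4 = 13.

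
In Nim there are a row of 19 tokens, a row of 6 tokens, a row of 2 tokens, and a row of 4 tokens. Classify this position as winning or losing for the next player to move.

Compute the nim-sum pairwise:
19 ⊕ 6 = 21
21 ⊕ 2 = 23
23 ⊕ 4 = 19
The nim-sum is 19 ≠ 0, so this is an N-position: the player to move can win.

Winning position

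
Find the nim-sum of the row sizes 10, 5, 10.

5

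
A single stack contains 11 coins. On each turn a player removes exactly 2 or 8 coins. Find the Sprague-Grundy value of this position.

Compute g(0), g(1), … for moves {2, 8}:
k:     0  1  2  3  4  5  6  7  8  9 10 11
g(k):  0  0  1  1  0  0  1  1  2  2  0  0
So g(11) = 0.

0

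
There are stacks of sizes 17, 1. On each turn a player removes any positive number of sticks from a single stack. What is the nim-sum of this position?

Compute the nim-sum pairwise:
17 ⊕ 1 = 16

16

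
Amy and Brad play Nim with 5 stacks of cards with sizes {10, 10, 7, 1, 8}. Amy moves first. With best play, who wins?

Amy wins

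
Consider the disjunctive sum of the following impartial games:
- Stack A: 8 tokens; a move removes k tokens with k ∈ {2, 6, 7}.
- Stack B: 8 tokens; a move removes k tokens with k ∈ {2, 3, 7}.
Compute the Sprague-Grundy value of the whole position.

3

Build the Grundy sequence for stack A with g(k) = mex{g(k−s) : s ∈ {2, 6, 7}, s ≤ k}:
g(0) = mex{} = 0
g(1) = mex{} = 0
g(2) = mex{0} = 1
g(3) = mex{0} = 1
g(4) = mex{1} = 0
g(5) = mex{1} = 0
g(6) = mex{0} = 1
g(7) = mex{0} = 1
g(8) = mex{0,1} = 2
So g(8) = 2.
Grundy values for stack B (subtraction set {2, 3, 7}):
k:     0  1  2  3  4  5  6  7  8
g(k):  0  0  1  1  2  0  0  1  1
So g(8) = 1.
The value of a disjunctive sum is the nim-sum of the parts.
Combined value = 2 XOR 1 = 3.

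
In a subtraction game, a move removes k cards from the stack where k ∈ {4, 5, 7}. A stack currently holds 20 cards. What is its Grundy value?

2

Build the Grundy sequence with g(k) = mex{g(k−s) : s ∈ {4, 5, 7}, s ≤ k}:
k:     0  1  2  3  4  5  6  7  8  9 10 11 12 13 14 15 16 17 18 19 20
g(k):  0  0  0  0  1  1  1  1  2  2  2  0  0  0  0  1  1  1  1  2  2
So g(20) = 2.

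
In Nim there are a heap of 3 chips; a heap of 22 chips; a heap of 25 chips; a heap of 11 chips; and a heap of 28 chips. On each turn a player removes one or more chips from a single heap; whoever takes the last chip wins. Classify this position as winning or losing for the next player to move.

Winning position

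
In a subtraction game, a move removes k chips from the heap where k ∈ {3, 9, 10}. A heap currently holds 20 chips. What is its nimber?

0

Grundy values for subtraction set {3, 9, 10}:
k:     0  1  2  3  4  5  6  7  8  9 10 11 12 13 14 15 16 17 18 19 20
g(k):  0  0  0  1  1  1  0  0  0  1  1  1  2  0  0  3  1  1  2  0  0
So g(20) = 0.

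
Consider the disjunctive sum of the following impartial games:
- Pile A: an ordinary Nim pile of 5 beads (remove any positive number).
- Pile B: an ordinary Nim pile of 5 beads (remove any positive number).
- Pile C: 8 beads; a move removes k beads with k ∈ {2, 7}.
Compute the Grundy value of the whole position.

Pile A is a plain Nim pile of size 5, so its Grundy value is 5.
Pile B is a plain Nim pile of size 5, so its Grundy value is 5.
Grundy values for pile C (subtraction set {2, 7}):
k:     0  1  2  3  4  5  6  7  8
g(k):  0  0  1  1  0  0  1  1  2
So g(8) = 2.
The value of a disjunctive sum is the nim-sum of the parts.
Combined value = 5 XOR 5 XOR 2 = 2.

2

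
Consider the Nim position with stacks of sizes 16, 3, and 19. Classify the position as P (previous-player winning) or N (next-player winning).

P-position

Nim-sum: 16 ^ 3 ^ 19 = 0.
The nim-sum is 0, so this is a P-position: the player to move is in a losing position under optimal play.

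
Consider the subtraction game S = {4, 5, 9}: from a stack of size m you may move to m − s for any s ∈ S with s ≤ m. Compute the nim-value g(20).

1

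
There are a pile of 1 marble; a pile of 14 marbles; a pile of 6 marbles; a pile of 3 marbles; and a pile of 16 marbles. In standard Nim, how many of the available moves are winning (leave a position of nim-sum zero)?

1

Bitwise XOR of the heap sizes:
  00001  (1)
  01110  (14)
  00110  (6)
  00011  (3)
  10000  (16)
  -----
  11010  (26)
The overall nim-sum is X = 26. A pile of size p has a winning move iff p XOR X < p (reduce it to p XOR X).
  1: 1 XOR 26 = 27 ≥ 1 — no move.
  14: 14 XOR 26 = 20 ≥ 14 — no move.
  6: 6 XOR 26 = 28 ≥ 6 — no move.
  3: 3 XOR 26 = 25 ≥ 3 — no move.
  16: 16 XOR 26 = 10 < 16 — winning move (to 10).
That gives 1 winning move.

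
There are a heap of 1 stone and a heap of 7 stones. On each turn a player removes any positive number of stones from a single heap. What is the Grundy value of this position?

Compute the nim-sum pairwise:
1 ⊕ 7 = 6

6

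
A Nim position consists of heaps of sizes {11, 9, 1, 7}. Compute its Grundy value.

4

Compute the nim-sum pairwise:
11 ⊕ 9 = 2
2 ⊕ 1 = 3
3 ⊕ 7 = 4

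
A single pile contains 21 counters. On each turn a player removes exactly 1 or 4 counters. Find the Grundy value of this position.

Grundy values for subtraction set {1, 4}:
k:     0  1  2  3  4  5  6  7  8  9 10 11 12 13 14 15 16 17 18 19 20 21
g(k):  0  1  0  1  2  0  1  0  1  2  0  1  0  1  2  0  1  0  1  2  0  1
So g(21) = 1.

1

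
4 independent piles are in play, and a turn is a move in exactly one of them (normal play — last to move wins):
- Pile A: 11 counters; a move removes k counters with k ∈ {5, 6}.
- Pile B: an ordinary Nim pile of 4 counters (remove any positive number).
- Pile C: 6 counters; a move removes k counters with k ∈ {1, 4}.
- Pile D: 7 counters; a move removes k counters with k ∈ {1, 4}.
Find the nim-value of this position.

Build the Grundy sequence for pile A with g(k) = mex{g(k−s) : s ∈ {5, 6}, s ≤ k}:
k:     0  1  2  3  4  5  6  7  8  9 10 11
g(k):  0  0  0  0  0  1  1  1  1  1  2  0
So g(11) = 0.
Pile B is a plain Nim pile of size 4, so its Grundy value is 4.
For pile C, compute g(0), g(1), … with moves {1, 4}:
k:     0  1  2  3  4  5  6
g(k):  0  1  0  1  2  0  1
So g(6) = 1.
Build the Grundy sequence for pile D with g(k) = mex{g(k−s) : s ∈ {1, 4}, s ≤ k}:
g(0) = mex{} = 0
g(1) = mex{0} = 1
g(2) = mex{1} = 0
g(3) = mex{0} = 1
g(4) = mex{0,1} = 2
g(5) = mex{1,2} = 0
g(6) = mex{0} = 1
g(7) = mex{1} = 0
So g(7) = 0.
The value of a disjunctive sum is the nim-sum of the parts.
Combined value = 0 ⊕ 4 ⊕ 1 ⊕ 0 = 5.

5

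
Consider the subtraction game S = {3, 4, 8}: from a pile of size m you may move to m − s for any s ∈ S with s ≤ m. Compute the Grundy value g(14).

0

Compute g(0), g(1), … for moves {3, 4, 8}:
g(0) = mex{} = 0
g(1) = mex{} = 0
g(2) = mex{} = 0
g(3) = mex{0} = 1
g(4) = mex{0} = 1
g(5) = mex{0} = 1
g(6) = mex{0,1} = 2
g(7) = mex{1} = 0
g(8) = mex{0,1} = 2
g(9) = mex{0,1,2} = 3
g(10) = mex{0,2} = 1
g(11) = mex{0,1,2} = 3
g(12) = mex{1,2,3} = 0
g(13) = mex{1,3} = 0
g(14) = mex{1,2,3} = 0
So g(14) = 0.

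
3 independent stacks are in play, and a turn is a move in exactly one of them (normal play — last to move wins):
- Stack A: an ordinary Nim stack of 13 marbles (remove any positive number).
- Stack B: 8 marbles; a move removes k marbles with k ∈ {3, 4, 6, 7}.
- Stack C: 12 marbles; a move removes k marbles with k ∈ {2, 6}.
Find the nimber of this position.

Stack A is a plain Nim stack of size 13, so its Grundy value is 13.
Build the Grundy sequence for stack B with g(k) = mex{g(k−s) : s ∈ {3, 4, 6, 7}, s ≤ k}:
k:     0  1  2  3  4  5  6  7  8
g(k):  0  0  0  1  1  1  2  2  2
So g(8) = 2.
Build the Grundy sequence for stack C with g(k) = mex{g(k−s) : s ∈ {2, 6}, s ≤ k}:
k:     0  1  2  3  4  5  6  7  8  9 10 11 12
g(k):  0  0  1  1  0  0  1  1  0  0  1  1  0
So g(12) = 0.
By the Sprague-Grundy theorem, the Grundy value of a sum of independent games is the XOR of the component values.
Combined value = 13 ⊕ 2 ⊕ 0 = 15.

15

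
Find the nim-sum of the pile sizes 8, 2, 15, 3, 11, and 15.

Write each in binary and XOR column by column:
  1000  (8)
  0010  (2)
  1111  (15)
  0011  (3)
  1011  (11)
  1111  (15)
  ----
  0010  (2)

2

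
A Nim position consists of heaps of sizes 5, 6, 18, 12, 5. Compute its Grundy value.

Compute the nim-sum pairwise:
5 XOR 6 = 3
3 XOR 18 = 17
17 XOR 12 = 29
29 XOR 5 = 24

24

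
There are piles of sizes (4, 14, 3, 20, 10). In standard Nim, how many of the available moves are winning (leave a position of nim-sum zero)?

1

Nim-sum: 4 XOR 14 XOR 3 XOR 20 XOR 10 = 23.
The overall nim-sum is X = 23. A pile of size p has a winning move iff p XOR X < p (reduce it to p XOR X).
  4: 4 XOR 23 = 19 ≥ 4 — no move.
  14: 14 XOR 23 = 25 ≥ 14 — no move.
  3: 3 XOR 23 = 20 ≥ 3 — no move.
  20: 20 XOR 23 = 3 < 20 — winning move (to 3).
  10: 10 XOR 23 = 29 ≥ 10 — no move.
That gives 1 winning move.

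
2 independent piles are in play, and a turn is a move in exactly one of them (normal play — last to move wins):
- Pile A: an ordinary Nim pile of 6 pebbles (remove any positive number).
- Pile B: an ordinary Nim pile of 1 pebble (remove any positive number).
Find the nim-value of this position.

7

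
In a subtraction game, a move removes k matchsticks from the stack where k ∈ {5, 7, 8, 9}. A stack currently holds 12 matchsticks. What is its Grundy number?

Grundy values for subtraction set {5, 7, 8, 9}:
g(0) = mex{} = 0
g(1) = mex{} = 0
g(2) = mex{} = 0
g(3) = mex{} = 0
g(4) = mex{} = 0
g(5) = mex{0} = 1
g(6) = mex{0} = 1
g(7) = mex{0} = 1
g(8) = mex{0} = 1
g(9) = mex{0} = 1
g(10) = mex{0,1} = 2
g(11) = mex{0,1} = 2
g(12) = mex{0,1} = 2
So g(12) = 2.

2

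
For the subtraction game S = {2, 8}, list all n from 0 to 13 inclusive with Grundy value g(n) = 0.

Grundy values for subtraction set {2, 8}:
k:     0  1  2  3  4  5  6  7  8  9 10 11 12 13
g(k):  0  0  1  1  0  0  1  1  2  2  0  0  1  1
The P-positions (g = 0) in 0..13 are 0, 1, 4, 5, 10, 11.

0, 1, 4, 5, 10, 11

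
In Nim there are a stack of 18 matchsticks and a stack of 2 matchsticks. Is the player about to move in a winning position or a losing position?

Nim-sum: 18 ^ 2 = 16.
The nim-sum is 16 ≠ 0, so this is an N-position: the player to move can win.

Winning position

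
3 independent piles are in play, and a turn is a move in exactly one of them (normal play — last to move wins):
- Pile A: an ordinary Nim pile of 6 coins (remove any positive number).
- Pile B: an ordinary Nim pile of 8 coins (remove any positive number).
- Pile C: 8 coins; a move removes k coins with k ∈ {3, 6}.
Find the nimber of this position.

12

Pile A is a plain Nim pile of size 6, so its Grundy value is 6.
Pile B is a plain Nim pile of size 8, so its Grundy value is 8.
Build the Grundy sequence for pile C with g(k) = mex{g(k−s) : s ∈ {3, 6}, s ≤ k}:
k:     0  1  2  3  4  5  6  7  8
g(k):  0  0  0  1  1  1  2  2  2
So g(8) = 2.
By the Sprague-Grundy theorem, the Grundy value of a sum of independent games is the XOR of the component values.
Combined value = 6 XOR 8 XOR 2 = 12.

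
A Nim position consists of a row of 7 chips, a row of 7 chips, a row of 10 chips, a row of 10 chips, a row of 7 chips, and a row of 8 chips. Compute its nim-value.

Compute the nim-sum pairwise:
7 XOR 7 = 0
0 XOR 10 = 10
10 XOR 10 = 0
0 XOR 7 = 7
7 XOR 8 = 15

15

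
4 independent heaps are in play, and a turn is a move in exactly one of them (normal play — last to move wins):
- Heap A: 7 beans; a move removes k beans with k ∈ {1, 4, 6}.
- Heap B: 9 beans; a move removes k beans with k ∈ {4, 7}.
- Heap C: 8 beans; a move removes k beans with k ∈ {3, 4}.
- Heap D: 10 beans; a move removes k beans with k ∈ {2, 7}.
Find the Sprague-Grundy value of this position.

Grundy values for heap A (subtraction set {1, 4, 6}):
k:     0  1  2  3  4  5  6  7
g(k):  0  1  0  1  2  0  1  0
So g(7) = 0.
Build the Grundy sequence for heap B with g(k) = mex{g(k−s) : s ∈ {4, 7}, s ≤ k}:
k:     0  1  2  3  4  5  6  7  8  9
g(k):  0  0  0  0  1  1  1  1  2  2
So g(9) = 2.
Grundy values for heap C (subtraction set {3, 4}):
g(0) = mex{} = 0
g(1) = mex{} = 0
g(2) = mex{} = 0
g(3) = mex{0} = 1
g(4) = mex{0} = 1
g(5) = mex{0} = 1
g(6) = mex{0,1} = 2
g(7) = mex{1} = 0
g(8) = mex{1} = 0
So g(8) = 0.
Build the Grundy sequence for heap D with g(k) = mex{g(k−s) : s ∈ {2, 7}, s ≤ k}:
g(0) = mex{} = 0
g(1) = mex{} = 0
g(2) = mex{0} = 1
g(3) = mex{0} = 1
g(4) = mex{1} = 0
g(5) = mex{1} = 0
g(6) = mex{0} = 1
g(7) = mex{0} = 1
g(8) = mex{0,1} = 2
g(9) = mex{1} = 0
g(10) = mex{1,2} = 0
So g(10) = 0.
By the Sprague-Grundy theorem, the Grundy value of a sum of independent games is the XOR of the component values.
Combined value = 0 ⊕ 2 ⊕ 0 ⊕ 0 = 2.

2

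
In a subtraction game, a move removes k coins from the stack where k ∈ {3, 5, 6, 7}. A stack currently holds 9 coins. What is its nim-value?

Compute g(0), g(1), … for moves {3, 5, 6, 7}:
k:     0  1  2  3  4  5  6  7  8  9
g(k):  0  0  0  1  1  1  2  2  2  3
So g(9) = 3.

3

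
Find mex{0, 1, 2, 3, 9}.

The values 0, 1, 2, 3 are all present; 4 is the first non-negative integer missing from the set.

4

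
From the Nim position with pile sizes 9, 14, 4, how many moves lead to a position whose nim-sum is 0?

1

In binary:
  1001  (9)
  1110  (14)
  0100  (4)
  ----
  0011  (3)
The overall nim-sum is X = 3. A pile of size p has a winning move iff p XOR X < p (reduce it to p XOR X).
  9: 9 XOR 3 = 10 ≥ 9 — no move.
  14: 14 XOR 3 = 13 < 14 — winning move (to 13).
  4: 4 XOR 3 = 7 ≥ 4 — no move.
That gives 1 winning move.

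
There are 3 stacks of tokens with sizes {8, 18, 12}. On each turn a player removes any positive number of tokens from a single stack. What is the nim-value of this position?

22

Compute the nim-sum pairwise:
8 ^ 18 = 26
26 ^ 12 = 22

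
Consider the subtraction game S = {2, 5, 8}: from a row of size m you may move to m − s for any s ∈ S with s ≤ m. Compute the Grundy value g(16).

Build the Grundy sequence with g(k) = mex{g(k−s) : s ∈ {2, 5, 8}, s ≤ k}:
k:     0  1  2  3  4  5  6  7  8  9 10 11 12 13 14 15 16
g(k):  0  0  1  1  0  2  1  0  2  1  0  0  1  1  0  2  1
So g(16) = 1.

1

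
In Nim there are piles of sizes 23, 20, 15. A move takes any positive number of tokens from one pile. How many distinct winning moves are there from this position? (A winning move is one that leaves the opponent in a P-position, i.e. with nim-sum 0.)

1

Nim-sum: 23 ^ 20 ^ 15 = 12.
The overall nim-sum is X = 12. A pile of size p has a winning move iff p XOR X < p (reduce it to p XOR X).
  23: 23 XOR 12 = 27 ≥ 23 — no move.
  20: 20 XOR 12 = 24 ≥ 20 — no move.
  15: 15 XOR 12 = 3 < 15 — winning move (to 3).
That gives 1 winning move.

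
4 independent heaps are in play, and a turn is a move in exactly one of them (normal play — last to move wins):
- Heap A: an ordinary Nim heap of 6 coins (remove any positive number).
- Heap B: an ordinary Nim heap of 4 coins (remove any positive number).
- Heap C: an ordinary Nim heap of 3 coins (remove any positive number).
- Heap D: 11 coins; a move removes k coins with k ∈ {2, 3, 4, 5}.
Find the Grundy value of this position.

Heap A is a plain Nim heap of size 6, so its Grundy value is 6.
Heap B is a plain Nim heap of size 4, so its Grundy value is 4.
Heap C is a plain Nim heap of size 3, so its Grundy value is 3.
Build the Grundy sequence for heap D with g(k) = mex{g(k−s) : s ∈ {2, 3, 4, 5}, s ≤ k}:
k:     0  1  2  3  4  5  6  7  8  9 10 11
g(k):  0  0  1  1  2  2  3  0  0  1  1  2
So g(11) = 2.
By the Sprague-Grundy theorem, the Grundy value of a sum of independent games is the XOR of the component values.
Combined value = 6 XOR 4 XOR 3 XOR 2 = 3.

3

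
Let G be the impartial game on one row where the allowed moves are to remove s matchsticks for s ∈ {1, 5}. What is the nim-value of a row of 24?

Grundy values for subtraction set {1, 5}:
k:     0  1  2  3  4  5  6  7  8  9 10 11 12 13 14 15 16 17 18 19 20 21 22 23 24
g(k):  0  1  0  1  0  1  0  1  0  1  0  1  0  1  0  1  0  1  0  1  0  1  0  1  0
So g(24) = 0.

0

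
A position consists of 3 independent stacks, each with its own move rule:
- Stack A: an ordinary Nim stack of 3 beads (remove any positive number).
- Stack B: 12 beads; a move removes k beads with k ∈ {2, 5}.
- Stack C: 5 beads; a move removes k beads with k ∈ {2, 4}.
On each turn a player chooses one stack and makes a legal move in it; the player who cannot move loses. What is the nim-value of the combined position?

Stack A is a plain Nim stack of size 3, so its Grundy value is 3.
Build the Grundy sequence for stack B with g(k) = mex{g(k−s) : s ∈ {2, 5}, s ≤ k}:
g(0) = mex{} = 0
g(1) = mex{} = 0
g(2) = mex{0} = 1
g(3) = mex{0} = 1
g(4) = mex{1} = 0
g(5) = mex{0,1} = 2
g(6) = mex{0} = 1
g(7) = mex{1,2} = 0
g(8) = mex{1} = 0
g(9) = mex{0} = 1
g(10) = mex{0,2} = 1
g(11) = mex{1} = 0
g(12) = mex{0,1} = 2
So g(12) = 2.
Build the Grundy sequence for stack C with g(k) = mex{g(k−s) : s ∈ {2, 4}, s ≤ k}:
k:     0  1  2  3  4  5
g(k):  0  0  1  1  2  2
So g(5) = 2.
By the Sprague-Grundy theorem, the Grundy value of a sum of independent games is the XOR of the component values.
Combined value = 3 XOR 2 XOR 2 = 3.

3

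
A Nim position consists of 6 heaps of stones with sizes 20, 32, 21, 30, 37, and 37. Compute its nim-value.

Compute the nim-sum pairwise:
20 XOR 32 = 52
52 XOR 21 = 33
33 XOR 30 = 63
63 XOR 37 = 26
26 XOR 37 = 63

63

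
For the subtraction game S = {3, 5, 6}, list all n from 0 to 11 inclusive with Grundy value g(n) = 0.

0, 1, 2, 9, 10, 11

Grundy values for subtraction set {3, 5, 6}:
g(0) = mex{} = 0
g(1) = mex{} = 0
g(2) = mex{} = 0
g(3) = mex{0} = 1
g(4) = mex{0} = 1
g(5) = mex{0} = 1
g(6) = mex{0,1} = 2
g(7) = mex{0,1} = 2
g(8) = mex{0,1} = 2
g(9) = mex{1,2} = 0
g(10) = mex{1,2} = 0
g(11) = mex{1,2} = 0
The P-positions (g = 0) in 0..11 are 0, 1, 2, 9, 10, 11.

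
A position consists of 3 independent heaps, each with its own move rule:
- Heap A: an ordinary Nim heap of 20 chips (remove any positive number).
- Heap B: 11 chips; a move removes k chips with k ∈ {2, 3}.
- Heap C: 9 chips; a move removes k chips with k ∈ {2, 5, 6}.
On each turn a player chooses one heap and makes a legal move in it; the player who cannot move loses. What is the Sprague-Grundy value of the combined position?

22

Heap A is a plain Nim heap of size 20, so its Grundy value is 20.
For heap B, compute g(0), g(1), … with moves {2, 3}:
g(0) = mex{} = 0
g(1) = mex{} = 0
g(2) = mex{0} = 1
g(3) = mex{0} = 1
g(4) = mex{0,1} = 2
g(5) = mex{1} = 0
g(6) = mex{1,2} = 0
g(7) = mex{0,2} = 1
g(8) = mex{0} = 1
g(9) = mex{0,1} = 2
g(10) = mex{1} = 0
g(11) = mex{1,2} = 0
So g(11) = 0.
Grundy values for heap C (subtraction set {2, 5, 6}):
g(0) = mex{} = 0
g(1) = mex{} = 0
g(2) = mex{0} = 1
g(3) = mex{0} = 1
g(4) = mex{1} = 0
g(5) = mex{0,1} = 2
g(6) = mex{0} = 1
g(7) = mex{0,1,2} = 3
g(8) = mex{1} = 0
g(9) = mex{0,1,3} = 2
So g(9) = 2.
By the Sprague-Grundy theorem, the Grundy value of a sum of independent games is the XOR of the component values.
Combined value = 20 ⊕ 0 ⊕ 2 = 22.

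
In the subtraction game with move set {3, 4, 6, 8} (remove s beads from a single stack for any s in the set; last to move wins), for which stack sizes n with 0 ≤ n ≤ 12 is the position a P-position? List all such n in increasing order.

0, 1, 2, 11, 12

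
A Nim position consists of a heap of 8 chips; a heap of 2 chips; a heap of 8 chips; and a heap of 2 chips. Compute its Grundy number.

Compute the nim-sum pairwise:
8 XOR 2 = 10
10 XOR 8 = 2
2 XOR 2 = 0

0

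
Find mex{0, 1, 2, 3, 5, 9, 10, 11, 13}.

4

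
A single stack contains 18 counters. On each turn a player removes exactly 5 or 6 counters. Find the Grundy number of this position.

1

Compute g(0), g(1), … for moves {5, 6}:
k:     0  1  2  3  4  5  6  7  8  9 10 11 12 13 14 15 16 17 18
g(k):  0  0  0  0  0  1  1  1  1  1  2  0  0  0  0  0  1  1  1
So g(18) = 1.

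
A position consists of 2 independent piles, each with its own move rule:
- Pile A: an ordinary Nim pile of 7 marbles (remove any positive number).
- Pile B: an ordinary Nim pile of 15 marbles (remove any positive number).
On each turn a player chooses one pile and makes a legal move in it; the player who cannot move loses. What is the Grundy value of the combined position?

8

Pile A is a plain Nim pile of size 7, so its Grundy value is 7.
Pile B is a plain Nim pile of size 15, so its Grundy value is 15.
By the Sprague-Grundy theorem, the Grundy value of a sum of independent games is the XOR of the component values.
Combined value = 7 ⊕ 15 = 8.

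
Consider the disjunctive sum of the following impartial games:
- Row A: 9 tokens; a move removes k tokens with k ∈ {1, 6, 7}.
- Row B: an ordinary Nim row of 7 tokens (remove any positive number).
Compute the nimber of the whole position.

4

Grundy values for row A (subtraction set {1, 6, 7}):
k:     0  1  2  3  4  5  6  7  8  9
g(k):  0  1  0  1  0  1  2  3  2  3
So g(9) = 3.
Row B is a plain Nim row of size 7, so its Grundy value is 7.
The value of a disjunctive sum is the nim-sum of the parts.
Combined value = 3 XOR 7 = 4.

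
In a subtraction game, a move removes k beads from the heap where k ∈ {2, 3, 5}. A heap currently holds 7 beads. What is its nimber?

0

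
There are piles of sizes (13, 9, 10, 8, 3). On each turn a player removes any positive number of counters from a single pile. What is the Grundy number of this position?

Bitwise XOR of the heap sizes:
  1101  (13)
  1001  (9)
  1010  (10)
  1000  (8)
  0011  (3)
  ----
  0101  (5)

5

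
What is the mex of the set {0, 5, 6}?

0 is in the set but 1 is not, so the mex is 1.

1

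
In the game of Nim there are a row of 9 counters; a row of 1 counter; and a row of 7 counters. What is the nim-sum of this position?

15

Compute the nim-sum pairwise:
9 ⊕ 1 = 8
8 ⊕ 7 = 15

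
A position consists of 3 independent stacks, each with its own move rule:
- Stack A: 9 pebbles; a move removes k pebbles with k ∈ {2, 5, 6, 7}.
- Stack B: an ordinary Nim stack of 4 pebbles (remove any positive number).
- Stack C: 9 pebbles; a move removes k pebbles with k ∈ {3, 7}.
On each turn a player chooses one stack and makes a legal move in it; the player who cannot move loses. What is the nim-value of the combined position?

7

For stack A, compute g(0), g(1), … with moves {2, 5, 6, 7}:
g(0) = mex{} = 0
g(1) = mex{} = 0
g(2) = mex{0} = 1
g(3) = mex{0} = 1
g(4) = mex{1} = 0
g(5) = mex{0,1} = 2
g(6) = mex{0} = 1
g(7) = mex{0,1,2} = 3
g(8) = mex{0,1} = 2
g(9) = mex{0,1,3} = 2
So g(9) = 2.
Stack B is a plain Nim stack of size 4, so its Grundy value is 4.
Grundy values for stack C (subtraction set {3, 7}):
k:     0  1  2  3  4  5  6  7  8  9
g(k):  0  0  0  1  1  1  0  2  2  1
So g(9) = 1.
By the Sprague-Grundy theorem, the Grundy value of a sum of independent games is the XOR of the component values.
Combined value = 2 XOR 4 XOR 1 = 7.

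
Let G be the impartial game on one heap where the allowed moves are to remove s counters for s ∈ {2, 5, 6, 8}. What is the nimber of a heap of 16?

1

Build the Grundy sequence with g(k) = mex{g(k−s) : s ∈ {2, 5, 6, 8}, s ≤ k}:
k:     0  1  2  3  4  5  6  7  8  9 10 11 12 13 14 15 16
g(k):  0  0  1  1  0  2  1  3  2  2  3  0  2  1  0  0  1
So g(16) = 1.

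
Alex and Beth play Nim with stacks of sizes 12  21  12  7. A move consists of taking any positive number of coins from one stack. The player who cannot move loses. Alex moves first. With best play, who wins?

Alex wins

Compute the nim-sum pairwise:
12 ⊕ 21 = 25
25 ⊕ 12 = 21
21 ⊕ 7 = 18
The nim-sum is 18 ≠ 0, so this is an N-position: the player to move can win; Alex has a winning move.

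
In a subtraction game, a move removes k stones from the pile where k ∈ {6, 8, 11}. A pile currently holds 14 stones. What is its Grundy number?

Build the Grundy sequence with g(k) = mex{g(k−s) : s ∈ {6, 8, 11}, s ≤ k}:
g(0) = mex{} = 0
g(1) = mex{} = 0
g(2) = mex{} = 0
g(3) = mex{} = 0
g(4) = mex{} = 0
g(5) = mex{} = 0
g(6) = mex{0} = 1
g(7) = mex{0} = 1
g(8) = mex{0} = 1
g(9) = mex{0} = 1
g(10) = mex{0} = 1
g(11) = mex{0} = 1
g(12) = mex{0,1} = 2
g(13) = mex{0,1} = 2
g(14) = mex{0,1} = 2
So g(14) = 2.

2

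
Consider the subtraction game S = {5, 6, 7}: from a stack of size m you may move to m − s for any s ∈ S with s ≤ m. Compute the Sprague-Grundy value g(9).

1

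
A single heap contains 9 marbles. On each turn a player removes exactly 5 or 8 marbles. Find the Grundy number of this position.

Grundy values for subtraction set {5, 8}:
k:     0  1  2  3  4  5  6  7  8  9
g(k):  0  0  0  0  0  1  1  1  1  1
So g(9) = 1.

1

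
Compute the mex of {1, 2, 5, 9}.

0

0 is not in the set, so the mex is 0.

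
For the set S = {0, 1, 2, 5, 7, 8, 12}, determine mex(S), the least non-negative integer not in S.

3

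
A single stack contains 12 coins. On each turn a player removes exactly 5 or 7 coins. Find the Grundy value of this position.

0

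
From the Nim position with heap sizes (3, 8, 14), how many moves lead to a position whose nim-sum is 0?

1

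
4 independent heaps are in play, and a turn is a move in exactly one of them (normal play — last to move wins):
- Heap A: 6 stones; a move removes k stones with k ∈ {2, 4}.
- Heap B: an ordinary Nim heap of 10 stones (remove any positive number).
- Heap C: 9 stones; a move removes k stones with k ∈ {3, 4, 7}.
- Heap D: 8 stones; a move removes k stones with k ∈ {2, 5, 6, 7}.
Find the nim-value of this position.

11

Grundy values for heap A (subtraction set {2, 4}):
k:     0  1  2  3  4  5  6
g(k):  0  0  1  1  2  2  0
So g(6) = 0.
Heap B is a plain Nim heap of size 10, so its Grundy value is 10.
Grundy values for heap C (subtraction set {3, 4, 7}):
g(0) = mex{} = 0
g(1) = mex{} = 0
g(2) = mex{} = 0
g(3) = mex{0} = 1
g(4) = mex{0} = 1
g(5) = mex{0} = 1
g(6) = mex{0,1} = 2
g(7) = mex{0,1} = 2
g(8) = mex{0,1} = 2
g(9) = mex{0,1,2} = 3
So g(9) = 3.
Grundy values for heap D (subtraction set {2, 5, 6, 7}):
k:     0  1  2  3  4  5  6  7  8
g(k):  0  0  1  1  0  2  1  3  2
So g(8) = 2.
By the Sprague-Grundy theorem, the Grundy value of a sum of independent games is the XOR of the component values.
Combined value = 0 XOR 10 XOR 3 XOR 2 = 11.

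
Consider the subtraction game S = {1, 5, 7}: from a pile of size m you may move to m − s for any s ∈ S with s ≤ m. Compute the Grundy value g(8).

0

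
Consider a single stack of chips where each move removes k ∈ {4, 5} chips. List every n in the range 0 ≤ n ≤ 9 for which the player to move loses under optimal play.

Grundy values for subtraction set {4, 5}:
k:     0  1  2  3  4  5  6  7  8  9
g(k):  0  0  0  0  1  1  1  1  2  0
The P-positions (g = 0) in 0..9 are 0, 1, 2, 3, 9.

0, 1, 2, 3, 9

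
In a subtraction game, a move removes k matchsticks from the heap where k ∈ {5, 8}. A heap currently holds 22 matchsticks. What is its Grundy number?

1

Compute g(0), g(1), … for moves {5, 8}:
k:     0  1  2  3  4  5  6  7  8  9 10 11 12 13 14 15 16 17 18 19 20 21 22
g(k):  0  0  0  0  0  1  1  1  1  1  2  2  2  0  0  0  0  0  1  1  1  1  1
So g(22) = 1.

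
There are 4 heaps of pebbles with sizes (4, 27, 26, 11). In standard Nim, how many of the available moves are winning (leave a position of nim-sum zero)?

3

Nim-sum: 4 XOR 27 XOR 26 XOR 11 = 14.
The overall nim-sum is X = 14. A heap of size p has a winning move iff p XOR X < p (reduce it to p XOR X).
  4: 4 XOR 14 = 10 ≥ 4 — no move.
  27: 27 XOR 14 = 21 < 27 — winning move (to 21).
  26: 26 XOR 14 = 20 < 26 — winning move (to 20).
  11: 11 XOR 14 = 5 < 11 — winning move (to 5).
That gives 3 winning moves.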